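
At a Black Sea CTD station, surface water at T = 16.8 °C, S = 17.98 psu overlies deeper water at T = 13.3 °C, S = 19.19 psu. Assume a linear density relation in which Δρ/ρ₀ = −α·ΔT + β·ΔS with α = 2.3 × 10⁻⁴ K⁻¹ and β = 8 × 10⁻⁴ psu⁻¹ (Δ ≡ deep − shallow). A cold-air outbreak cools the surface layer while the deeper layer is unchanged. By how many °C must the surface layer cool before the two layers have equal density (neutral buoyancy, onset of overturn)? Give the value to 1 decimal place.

Neutral buoyancy requires Δρ = 0, i.e. −α(T_deep − T_surf′) + β(S_deep − S_surf) = 0.
T_surf′ = T_deep − (β/α)·ΔS = 13.3 − (8 × 10⁻⁴/2.3 × 10⁻⁴)·(+1.21) = 9.091 °C.
Cooling required: 16.8 − (9.091) = 7.709 °C.

7.7 °C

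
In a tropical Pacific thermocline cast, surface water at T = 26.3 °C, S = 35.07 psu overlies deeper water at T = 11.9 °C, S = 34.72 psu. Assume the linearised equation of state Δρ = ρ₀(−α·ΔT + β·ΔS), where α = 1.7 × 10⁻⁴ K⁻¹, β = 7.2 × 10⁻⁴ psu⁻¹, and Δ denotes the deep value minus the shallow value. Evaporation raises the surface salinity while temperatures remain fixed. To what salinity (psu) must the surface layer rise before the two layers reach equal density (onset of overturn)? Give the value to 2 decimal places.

Neutral buoyancy requires −α(T_deep − T_surf) + β(S_deep − S_surf′) = 0.
S_surf′ = S_deep − (α/β)·ΔT = 34.72 − (1.7 × 10⁻⁴/7.2 × 10⁻⁴)·(-14.4) = 38.1200 psu.
Increase required: 38.1200 − 35.07 = 3.0500 psu.

38.12 psu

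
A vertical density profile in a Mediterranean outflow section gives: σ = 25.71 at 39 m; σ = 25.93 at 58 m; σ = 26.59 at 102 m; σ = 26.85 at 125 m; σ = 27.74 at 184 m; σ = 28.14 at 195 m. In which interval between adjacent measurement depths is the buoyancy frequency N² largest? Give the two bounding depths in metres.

Compute the density gradient over each adjacent pair:
  39–58 m: Δρ/Δz = 0.22/19 = 0.012 kg m⁻⁴
  58–102 m: Δρ/Δz = 0.66/44 = 0.015 kg m⁻⁴
  102–125 m: Δρ/Δz = 0.26/23 = 0.011 kg m⁻⁴
  125–184 m: Δρ/Δz = 0.89/59 = 0.015 kg m⁻⁴
  184–195 m: Δρ/Δz = 0.40/11 = 0.036 kg m⁻⁴
The largest gradient is in the 184–195 m interval — the pycnocline.

184–195 m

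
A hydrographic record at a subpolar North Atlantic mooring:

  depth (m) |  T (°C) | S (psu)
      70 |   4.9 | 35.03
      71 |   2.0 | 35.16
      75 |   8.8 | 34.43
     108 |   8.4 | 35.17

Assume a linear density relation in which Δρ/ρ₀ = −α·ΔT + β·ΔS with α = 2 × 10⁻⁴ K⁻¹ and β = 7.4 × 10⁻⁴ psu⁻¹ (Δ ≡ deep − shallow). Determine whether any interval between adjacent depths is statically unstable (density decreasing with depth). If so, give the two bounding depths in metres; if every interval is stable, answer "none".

71–75 m

Evaluate Δρ/ρ₀ = −αΔT + βΔS across each adjacent pair:
  70–71 m: −αΔT+βΔS = −(2 × 10⁻⁴)(-2.9)+(7.4 × 10⁻⁴)(+0.13) = 6.8 × 10⁻⁴ → stable
  71–75 m: −αΔT+βΔS = −(2 × 10⁻⁴)(+6.8)+(7.4 × 10⁻⁴)(-0.73) = -1.9 × 10⁻³ → UNSTABLE
  75–108 m: −αΔT+βΔS = −(2 × 10⁻⁴)(-0.4)+(7.4 × 10⁻⁴)(+0.74) = 6.3 × 10⁻⁴ → stable
The 71–75 m interval has Δρ < 0: lighter water underlies denser water.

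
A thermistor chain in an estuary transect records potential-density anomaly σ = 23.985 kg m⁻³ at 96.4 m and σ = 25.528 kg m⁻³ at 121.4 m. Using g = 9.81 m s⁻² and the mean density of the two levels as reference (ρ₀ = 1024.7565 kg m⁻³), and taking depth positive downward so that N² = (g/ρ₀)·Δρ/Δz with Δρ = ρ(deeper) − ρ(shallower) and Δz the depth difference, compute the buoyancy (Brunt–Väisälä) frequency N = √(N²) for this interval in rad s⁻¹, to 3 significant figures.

Δρ = 1025.528 − 1023.985 = 1.543 kg m⁻³ over Δz = 121.4 − 96.4 = 25 m.
N² = (9.81/1024.7565) × (1.543/25) = 5.9085 × 10⁻⁴ s⁻².
N = √(5.9085 × 10⁻⁴) = 0.024307 rad s⁻¹ ≈ 0.0243 rad s⁻¹.

0.0243 rad s⁻¹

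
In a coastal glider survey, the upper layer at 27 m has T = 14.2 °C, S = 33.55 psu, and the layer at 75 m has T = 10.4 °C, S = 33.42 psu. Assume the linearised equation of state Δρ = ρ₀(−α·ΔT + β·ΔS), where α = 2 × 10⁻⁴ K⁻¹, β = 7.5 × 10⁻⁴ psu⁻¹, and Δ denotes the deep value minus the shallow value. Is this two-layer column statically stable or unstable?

ΔT = 10.4 − 14.2 = -3.8 K and ΔS = 33.42 − 33.55 = -0.13 psu (deep − shallow).
−αΔT = 7.60 × 10⁻⁴; βΔS = -9.75 × 10⁻⁵; sum Δρ/ρ₀ = 6.625 × 10⁻⁴.
Δρ/ρ₀ > 0, so Δρ > 0: deeper water is denser → statically stable.

stable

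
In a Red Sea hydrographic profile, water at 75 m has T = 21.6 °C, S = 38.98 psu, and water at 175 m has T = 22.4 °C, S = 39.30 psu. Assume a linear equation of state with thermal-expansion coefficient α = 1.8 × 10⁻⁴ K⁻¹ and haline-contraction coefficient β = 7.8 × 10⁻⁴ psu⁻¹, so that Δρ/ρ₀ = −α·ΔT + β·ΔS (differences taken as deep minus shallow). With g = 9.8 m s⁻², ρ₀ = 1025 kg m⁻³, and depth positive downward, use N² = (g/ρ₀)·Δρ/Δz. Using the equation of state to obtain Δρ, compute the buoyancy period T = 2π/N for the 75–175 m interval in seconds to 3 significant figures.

1.95 × 10³ s

ΔT = +0.8 K, ΔS = +0.32 psu (deep − shallow).
Δρ/ρ₀ = −αΔT + βΔS = -1.44 × 10⁻⁴ + 2.496 × 10⁻⁴ = 1.056 × 10⁻⁴, so Δρ ≈ 0.1082 kg m⁻³.
N² = (g/ρ₀)·Δρ/Δz = g·(Δρ/ρ₀)/Δz = 9.8 × 1.056 × 10⁻⁴ / 100 = 1.0349 × 10⁻⁵ s⁻².
N = √(1.0349 × 10⁻⁵) = 3.2170 × 10⁻³ rad s⁻¹ → T = 2π/N = 1.9531 × 10³ s ≈ 1.95 × 10³ s.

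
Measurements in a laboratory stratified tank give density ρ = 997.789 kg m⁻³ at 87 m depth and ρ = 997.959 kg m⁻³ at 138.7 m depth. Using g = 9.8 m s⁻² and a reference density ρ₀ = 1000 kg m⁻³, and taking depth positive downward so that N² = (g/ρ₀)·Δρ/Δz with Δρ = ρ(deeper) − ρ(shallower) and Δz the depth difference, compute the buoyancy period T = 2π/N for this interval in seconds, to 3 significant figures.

Δρ = 997.959 − 997.789 = 0.170 kg m⁻³ over Δz = 138.7 − 87 = 51.7 m.
N² = (9.8/1000) × (0.170/51.7) = 3.2224 × 10⁻⁵ s⁻².
N = √(3.2224 × 10⁻⁵) = 5.6766 × 10⁻³ rad s⁻¹, so T = 2π/N = 1.1069 × 10³ s ≈ 1.11 × 10³ s.

1.11 × 10³ s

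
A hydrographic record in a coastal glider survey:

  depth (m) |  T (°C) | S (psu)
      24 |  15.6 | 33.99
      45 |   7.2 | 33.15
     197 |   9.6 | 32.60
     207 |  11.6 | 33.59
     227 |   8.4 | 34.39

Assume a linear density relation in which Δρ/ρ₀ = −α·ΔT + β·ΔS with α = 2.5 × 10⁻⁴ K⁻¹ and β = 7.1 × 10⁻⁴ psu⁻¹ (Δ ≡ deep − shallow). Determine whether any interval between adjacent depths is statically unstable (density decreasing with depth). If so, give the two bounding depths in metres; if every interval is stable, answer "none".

Evaluate Δρ/ρ₀ = −αΔT + βΔS across each adjacent pair:
  24–45 m: −αΔT+βΔS = −(2.5 × 10⁻⁴)(-8.4)+(7.1 × 10⁻⁴)(-0.84) = 1.5 × 10⁻³ → stable
  45–197 m: −αΔT+βΔS = −(2.5 × 10⁻⁴)(+2.4)+(7.1 × 10⁻⁴)(-0.55) = -9.9 × 10⁻⁴ → UNSTABLE
  197–207 m: −αΔT+βΔS = −(2.5 × 10⁻⁴)(+2.0)+(7.1 × 10⁻⁴)(+0.99) = 2.0 × 10⁻⁴ → stable
  207–227 m: −αΔT+βΔS = −(2.5 × 10⁻⁴)(-3.2)+(7.1 × 10⁻⁴)(+0.80) = 1.4 × 10⁻³ → stable
The 45–197 m interval has Δρ < 0: lighter water underlies denser water.

45–197 m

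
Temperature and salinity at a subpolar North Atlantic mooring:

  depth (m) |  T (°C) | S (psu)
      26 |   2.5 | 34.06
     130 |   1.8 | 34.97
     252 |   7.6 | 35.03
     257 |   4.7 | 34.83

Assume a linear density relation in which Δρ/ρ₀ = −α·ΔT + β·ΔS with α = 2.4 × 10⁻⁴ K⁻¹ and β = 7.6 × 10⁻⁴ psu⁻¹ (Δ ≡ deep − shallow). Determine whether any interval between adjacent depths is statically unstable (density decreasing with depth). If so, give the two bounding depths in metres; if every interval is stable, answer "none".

130–252 m

Evaluate Δρ/ρ₀ = −αΔT + βΔS across each adjacent pair:
  26–130 m: −αΔT+βΔS = −(2.4 × 10⁻⁴)(-0.7)+(7.6 × 10⁻⁴)(+0.91) = 8.6 × 10⁻⁴ → stable
  130–252 m: −αΔT+βΔS = −(2.4 × 10⁻⁴)(+5.8)+(7.6 × 10⁻⁴)(+0.06) = -1.3 × 10⁻³ → UNSTABLE
  252–257 m: −αΔT+βΔS = −(2.4 × 10⁻⁴)(-2.9)+(7.6 × 10⁻⁴)(-0.20) = 5.4 × 10⁻⁴ → stable
The 130–252 m interval has Δρ < 0: lighter water underlies denser water.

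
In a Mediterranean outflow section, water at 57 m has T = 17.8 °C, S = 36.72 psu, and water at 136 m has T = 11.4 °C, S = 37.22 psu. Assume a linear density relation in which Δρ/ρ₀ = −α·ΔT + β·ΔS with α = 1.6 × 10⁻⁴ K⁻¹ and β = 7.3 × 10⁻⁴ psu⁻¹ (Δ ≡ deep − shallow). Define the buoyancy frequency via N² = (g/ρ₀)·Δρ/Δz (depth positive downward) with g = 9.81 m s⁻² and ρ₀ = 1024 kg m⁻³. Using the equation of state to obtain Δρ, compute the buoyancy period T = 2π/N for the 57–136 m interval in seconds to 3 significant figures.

ΔT = -6.4 K, ΔS = +0.50 psu (deep − shallow).
Δρ/ρ₀ = −αΔT + βΔS = 1.024 × 10⁻³ + 3.65 × 10⁻⁴ = 1.389 × 10⁻³, so Δρ ≈ 1.422 kg m⁻³.
N² = (g/ρ₀)·Δρ/Δz = g·(Δρ/ρ₀)/Δz = 9.81 × 1.389 × 10⁻³ / 79 = 1.7248 × 10⁻⁴ s⁻².
N = √(1.7248 × 10⁻⁴) = 0.013133 rad s⁻¹ → T = 2π/N = 478.43 s ≈ 478 s.

478 s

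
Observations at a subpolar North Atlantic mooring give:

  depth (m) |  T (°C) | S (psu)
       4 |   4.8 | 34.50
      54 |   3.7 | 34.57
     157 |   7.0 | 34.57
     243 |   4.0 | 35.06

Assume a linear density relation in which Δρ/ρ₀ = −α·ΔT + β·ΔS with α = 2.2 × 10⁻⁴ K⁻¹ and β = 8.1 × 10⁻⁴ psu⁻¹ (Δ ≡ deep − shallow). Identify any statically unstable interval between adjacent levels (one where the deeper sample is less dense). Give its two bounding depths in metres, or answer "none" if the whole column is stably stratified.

Evaluate Δρ/ρ₀ = −αΔT + βΔS across each adjacent pair:
  4–54 m: −αΔT+βΔS = −(2.2 × 10⁻⁴)(-1.1)+(8.1 × 10⁻⁴)(+0.07) = 3.0 × 10⁻⁴ → stable
  54–157 m: −αΔT+βΔS = −(2.2 × 10⁻⁴)(+3.3)+(8.1 × 10⁻⁴)(+0.00) = -7.3 × 10⁻⁴ → UNSTABLE
  157–243 m: −αΔT+βΔS = −(2.2 × 10⁻⁴)(-3.0)+(8.1 × 10⁻⁴)(+0.49) = 1.1 × 10⁻³ → stable
The 54–157 m interval has Δρ < 0: lighter water underlies denser water.

54–157 m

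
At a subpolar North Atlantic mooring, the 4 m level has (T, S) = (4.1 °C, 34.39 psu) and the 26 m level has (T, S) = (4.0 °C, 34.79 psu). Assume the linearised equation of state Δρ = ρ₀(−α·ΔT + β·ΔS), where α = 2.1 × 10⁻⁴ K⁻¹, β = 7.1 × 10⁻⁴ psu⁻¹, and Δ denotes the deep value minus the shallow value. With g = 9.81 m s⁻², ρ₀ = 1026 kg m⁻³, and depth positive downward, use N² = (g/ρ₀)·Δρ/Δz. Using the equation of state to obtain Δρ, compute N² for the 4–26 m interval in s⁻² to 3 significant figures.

ΔT = -0.1 K, ΔS = +0.40 psu (deep − shallow).
Δρ/ρ₀ = −αΔT + βΔS = 2.10 × 10⁻⁵ + 2.84 × 10⁻⁴ = 3.05 × 10⁻⁴, so Δρ ≈ 0.3129 kg m⁻³.
N² = (g/ρ₀)·Δρ/Δz = g·(Δρ/ρ₀)/Δz = 9.81 × 3.05 × 10⁻⁴ / 22 = 1.3600 × 10⁻⁴ s⁻² ≈ 1.36 × 10⁻⁴ s⁻².

1.36 × 10⁻⁴ s⁻²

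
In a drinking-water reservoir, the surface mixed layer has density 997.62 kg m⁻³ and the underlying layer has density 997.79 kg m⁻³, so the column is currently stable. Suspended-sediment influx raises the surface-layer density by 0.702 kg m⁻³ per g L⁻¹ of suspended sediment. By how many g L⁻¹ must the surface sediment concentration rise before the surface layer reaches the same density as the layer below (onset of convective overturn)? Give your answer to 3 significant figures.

0.242 g L⁻¹

Density deficit of the surface layer: 997.79 − 997.62 = 0.17 kg m⁻³.
Required change = 0.17 / 0.702 = 0.242 g L⁻¹.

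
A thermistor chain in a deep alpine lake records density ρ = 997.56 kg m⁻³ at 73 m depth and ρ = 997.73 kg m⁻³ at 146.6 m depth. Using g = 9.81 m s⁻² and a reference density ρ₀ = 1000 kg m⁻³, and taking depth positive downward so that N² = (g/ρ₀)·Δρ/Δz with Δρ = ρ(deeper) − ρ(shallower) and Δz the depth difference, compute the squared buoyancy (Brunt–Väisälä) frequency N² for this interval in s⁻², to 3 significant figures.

2.27 × 10⁻⁵ s⁻²

Δρ = 997.73 − 997.56 = 0.17 kg m⁻³ over Δz = 146.6 − 73 = 73.6 m.
N² = (9.81/1000) × (0.17/73.6) = 2.2659 × 10⁻⁵ s⁻² ≈ 2.27 × 10⁻⁵ s⁻².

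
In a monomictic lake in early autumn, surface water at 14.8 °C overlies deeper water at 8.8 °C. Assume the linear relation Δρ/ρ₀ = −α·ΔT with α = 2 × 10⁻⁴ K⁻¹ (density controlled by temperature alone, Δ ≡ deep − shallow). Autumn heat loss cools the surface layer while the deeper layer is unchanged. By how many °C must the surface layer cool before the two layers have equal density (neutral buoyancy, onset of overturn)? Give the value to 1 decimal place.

6.0 °C

With temperature the only control, equal density requires T_surf′ = T_deep.
T_surf′ = 8.8 °C.
Cooling required: 14.8 − 8.8 = 6.0 °C.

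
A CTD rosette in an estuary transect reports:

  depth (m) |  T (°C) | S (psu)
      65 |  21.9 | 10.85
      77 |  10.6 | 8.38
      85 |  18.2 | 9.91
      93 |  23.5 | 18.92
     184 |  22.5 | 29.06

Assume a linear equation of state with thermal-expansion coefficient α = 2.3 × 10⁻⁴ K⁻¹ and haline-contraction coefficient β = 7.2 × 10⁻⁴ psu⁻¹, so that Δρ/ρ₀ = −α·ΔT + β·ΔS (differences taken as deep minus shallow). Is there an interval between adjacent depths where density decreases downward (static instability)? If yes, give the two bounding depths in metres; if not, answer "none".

Evaluate Δρ/ρ₀ = −αΔT + βΔS across each adjacent pair:
  65–77 m: −αΔT+βΔS = −(2.3 × 10⁻⁴)(-11.3)+(7.2 × 10⁻⁴)(-2.47) = 8.2 × 10⁻⁴ → stable
  77–85 m: −αΔT+βΔS = −(2.3 × 10⁻⁴)(+7.6)+(7.2 × 10⁻⁴)(+1.53) = -6.5 × 10⁻⁴ → UNSTABLE
  85–93 m: −αΔT+βΔS = −(2.3 × 10⁻⁴)(+5.3)+(7.2 × 10⁻⁴)(+9.01) = 5.3 × 10⁻³ → stable
  93–184 m: −αΔT+βΔS = −(2.3 × 10⁻⁴)(-1.0)+(7.2 × 10⁻⁴)(+10.14) = 7.5 × 10⁻³ → stable
The 77–85 m interval has Δρ < 0: lighter water underlies denser water.

77–85 m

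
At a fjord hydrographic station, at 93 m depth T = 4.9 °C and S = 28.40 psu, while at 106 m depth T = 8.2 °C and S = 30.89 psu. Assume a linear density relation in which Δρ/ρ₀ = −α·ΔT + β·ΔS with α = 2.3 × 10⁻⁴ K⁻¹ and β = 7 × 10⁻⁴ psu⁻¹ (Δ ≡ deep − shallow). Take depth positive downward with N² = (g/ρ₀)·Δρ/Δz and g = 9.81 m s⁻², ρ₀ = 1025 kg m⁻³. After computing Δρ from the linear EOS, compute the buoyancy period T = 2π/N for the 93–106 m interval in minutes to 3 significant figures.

3.84 min

ΔT = +3.3 K, ΔS = +2.49 psu (deep − shallow).
Δρ/ρ₀ = −αΔT + βΔS = -7.59 × 10⁻⁴ + 1.743 × 10⁻³ = 9.84 × 10⁻⁴, so Δρ ≈ 1.009 kg m⁻³.
N² = (g/ρ₀)·Δρ/Δz = g·(Δρ/ρ₀)/Δz = 9.81 × 9.84 × 10⁻⁴ / 13 = 7.4254 × 10⁻⁴ s⁻².
N = √(7.4254 × 10⁻⁴) = 0.027250 rad s⁻¹ → T = 2π/N = 230.58 s = 3.8430 min ≈ 3.84 min.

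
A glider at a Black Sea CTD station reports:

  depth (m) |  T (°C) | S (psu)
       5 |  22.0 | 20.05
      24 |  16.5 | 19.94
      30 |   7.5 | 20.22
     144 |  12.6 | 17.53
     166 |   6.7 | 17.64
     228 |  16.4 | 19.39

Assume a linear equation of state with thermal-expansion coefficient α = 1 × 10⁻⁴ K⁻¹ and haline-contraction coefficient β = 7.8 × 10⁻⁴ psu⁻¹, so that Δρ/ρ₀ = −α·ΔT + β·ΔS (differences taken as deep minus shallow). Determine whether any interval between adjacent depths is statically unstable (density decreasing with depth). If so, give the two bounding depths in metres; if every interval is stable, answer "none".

Evaluate Δρ/ρ₀ = −αΔT + βΔS across each adjacent pair:
  5–24 m: −αΔT+βΔS = −(1 × 10⁻⁴)(-5.5)+(7.8 × 10⁻⁴)(-0.11) = 4.6 × 10⁻⁴ → stable
  24–30 m: −αΔT+βΔS = −(1 × 10⁻⁴)(-9.0)+(7.8 × 10⁻⁴)(+0.28) = 1.1 × 10⁻³ → stable
  30–144 m: −αΔT+βΔS = −(1 × 10⁻⁴)(+5.1)+(7.8 × 10⁻⁴)(-2.69) = -2.6 × 10⁻³ → UNSTABLE
  144–166 m: −αΔT+βΔS = −(1 × 10⁻⁴)(-5.9)+(7.8 × 10⁻⁴)(+0.11) = 6.8 × 10⁻⁴ → stable
  166–228 m: −αΔT+βΔS = −(1 × 10⁻⁴)(+9.7)+(7.8 × 10⁻⁴)(+1.75) = 3.9 × 10⁻⁴ → stable
The 30–144 m interval has Δρ < 0: lighter water underlies denser water.

30–144 m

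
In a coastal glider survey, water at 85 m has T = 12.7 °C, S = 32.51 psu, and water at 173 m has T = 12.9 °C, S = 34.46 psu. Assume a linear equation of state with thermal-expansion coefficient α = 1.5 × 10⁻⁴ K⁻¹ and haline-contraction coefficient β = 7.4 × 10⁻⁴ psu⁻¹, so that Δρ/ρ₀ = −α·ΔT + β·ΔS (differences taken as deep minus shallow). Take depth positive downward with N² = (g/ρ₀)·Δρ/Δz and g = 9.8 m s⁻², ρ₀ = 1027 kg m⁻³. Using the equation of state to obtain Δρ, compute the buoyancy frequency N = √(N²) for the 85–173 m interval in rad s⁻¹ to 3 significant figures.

ΔT = +0.2 K, ΔS = +1.95 psu (deep − shallow).
Δρ/ρ₀ = −αΔT + βΔS = -3.00 × 10⁻⁵ + 1.443 × 10⁻³ = 1.413 × 10⁻³, so Δρ ≈ 1.451 kg m⁻³.
N² = (g/ρ₀)·Δρ/Δz = g·(Δρ/ρ₀)/Δz = 9.8 × 1.413 × 10⁻³ / 88 = 1.5736 × 10⁻⁴ s⁻².
N = √(1.5736 × 10⁻⁴) = 0.012544 rad s⁻¹ ≈ 0.0125 rad s⁻¹.

0.0125 rad s⁻¹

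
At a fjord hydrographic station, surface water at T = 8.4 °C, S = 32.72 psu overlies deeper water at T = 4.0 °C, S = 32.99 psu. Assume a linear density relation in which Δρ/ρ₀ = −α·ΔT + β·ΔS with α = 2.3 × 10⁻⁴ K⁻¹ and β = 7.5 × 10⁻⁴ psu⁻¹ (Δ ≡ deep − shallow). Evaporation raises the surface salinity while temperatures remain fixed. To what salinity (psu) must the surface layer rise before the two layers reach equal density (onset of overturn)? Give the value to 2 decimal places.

34.34 psu

Neutral buoyancy requires −α(T_deep − T_surf) + β(S_deep − S_surf′) = 0.
S_surf′ = S_deep − (α/β)·ΔT = 32.99 − (2.3 × 10⁻⁴/7.5 × 10⁻⁴)·(-4.4) = 34.3393 psu.
Increase required: 34.3393 − 32.72 = 1.6193 psu.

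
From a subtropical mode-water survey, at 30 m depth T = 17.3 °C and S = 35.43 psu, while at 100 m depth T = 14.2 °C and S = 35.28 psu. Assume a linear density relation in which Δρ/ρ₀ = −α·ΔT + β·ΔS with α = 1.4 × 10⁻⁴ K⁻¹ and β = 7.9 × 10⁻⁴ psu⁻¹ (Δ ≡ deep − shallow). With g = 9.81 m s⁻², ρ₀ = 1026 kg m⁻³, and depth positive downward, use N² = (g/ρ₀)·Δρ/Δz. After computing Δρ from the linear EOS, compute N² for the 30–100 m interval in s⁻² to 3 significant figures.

ΔT = -3.1 K, ΔS = -0.15 psu (deep − shallow).
Δρ/ρ₀ = −αΔT + βΔS = 4.34 × 10⁻⁴ − 1.185 × 10⁻⁴ = 3.155 × 10⁻⁴, so Δρ ≈ 0.3237 kg m⁻³.
N² = (g/ρ₀)·Δρ/Δz = g·(Δρ/ρ₀)/Δz = 9.81 × 3.155 × 10⁻⁴ / 70 = 4.4215 × 10⁻⁵ s⁻² ≈ 4.42 × 10⁻⁵ s⁻².

4.42 × 10⁻⁵ s⁻²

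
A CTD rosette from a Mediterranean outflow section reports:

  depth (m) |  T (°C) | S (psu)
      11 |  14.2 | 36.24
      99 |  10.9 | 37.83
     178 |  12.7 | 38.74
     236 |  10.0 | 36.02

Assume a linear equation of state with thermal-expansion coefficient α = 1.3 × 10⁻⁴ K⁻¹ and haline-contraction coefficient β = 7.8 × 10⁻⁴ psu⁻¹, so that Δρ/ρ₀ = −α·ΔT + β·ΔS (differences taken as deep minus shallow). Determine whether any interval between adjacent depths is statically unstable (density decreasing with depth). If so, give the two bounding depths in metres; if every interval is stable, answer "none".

178–236 m

Evaluate Δρ/ρ₀ = −αΔT + βΔS across each adjacent pair:
  11–99 m: −αΔT+βΔS = −(1.3 × 10⁻⁴)(-3.3)+(7.8 × 10⁻⁴)(+1.59) = 1.7 × 10⁻³ → stable
  99–178 m: −αΔT+βΔS = −(1.3 × 10⁻⁴)(+1.8)+(7.8 × 10⁻⁴)(+0.91) = 4.8 × 10⁻⁴ → stable
  178–236 m: −αΔT+βΔS = −(1.3 × 10⁻⁴)(-2.7)+(7.8 × 10⁻⁴)(-2.72) = -1.8 × 10⁻³ → UNSTABLE
The 178–236 m interval has Δρ < 0: lighter water underlies denser water.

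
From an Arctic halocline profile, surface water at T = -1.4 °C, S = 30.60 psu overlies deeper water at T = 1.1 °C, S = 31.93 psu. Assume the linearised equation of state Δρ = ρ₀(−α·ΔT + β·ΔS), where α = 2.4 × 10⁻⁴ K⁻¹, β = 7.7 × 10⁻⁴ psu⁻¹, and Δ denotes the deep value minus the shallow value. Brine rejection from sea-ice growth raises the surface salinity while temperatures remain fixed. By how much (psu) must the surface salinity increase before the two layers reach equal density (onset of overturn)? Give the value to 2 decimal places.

0.55 psu

Neutral buoyancy requires −α(T_deep − T_surf) + β(S_deep − S_surf′) = 0.
S_surf′ = S_deep − (α/β)·ΔT = 31.93 − (2.4 × 10⁻⁴/7.7 × 10⁻⁴)·(+2.5) = 31.1508 psu.
Increase required: 31.1508 − 30.60 = 0.5508 psu.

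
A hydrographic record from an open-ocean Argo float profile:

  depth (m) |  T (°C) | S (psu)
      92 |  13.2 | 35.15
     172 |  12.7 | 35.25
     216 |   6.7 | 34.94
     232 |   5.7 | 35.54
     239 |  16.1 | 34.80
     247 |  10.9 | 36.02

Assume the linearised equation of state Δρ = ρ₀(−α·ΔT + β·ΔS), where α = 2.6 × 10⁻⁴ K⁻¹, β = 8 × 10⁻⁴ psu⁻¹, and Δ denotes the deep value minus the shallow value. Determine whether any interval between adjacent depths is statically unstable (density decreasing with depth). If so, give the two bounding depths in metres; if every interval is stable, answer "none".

232–239 m

Evaluate Δρ/ρ₀ = −αΔT + βΔS across each adjacent pair:
  92–172 m: −αΔT+βΔS = −(2.6 × 10⁻⁴)(-0.5)+(8 × 10⁻⁴)(+0.10) = 2.1 × 10⁻⁴ → stable
  172–216 m: −αΔT+βΔS = −(2.6 × 10⁻⁴)(-6.0)+(8 × 10⁻⁴)(-0.31) = 1.3 × 10⁻³ → stable
  216–232 m: −αΔT+βΔS = −(2.6 × 10⁻⁴)(-1.0)+(8 × 10⁻⁴)(+0.60) = 7.4 × 10⁻⁴ → stable
  232–239 m: −αΔT+βΔS = −(2.6 × 10⁻⁴)(+10.4)+(8 × 10⁻⁴)(-0.74) = -3.3 × 10⁻³ → UNSTABLE
  239–247 m: −αΔT+βΔS = −(2.6 × 10⁻⁴)(-5.2)+(8 × 10⁻⁴)(+1.22) = 2.3 × 10⁻³ → stable
The 232–239 m interval has Δρ < 0: lighter water underlies denser water.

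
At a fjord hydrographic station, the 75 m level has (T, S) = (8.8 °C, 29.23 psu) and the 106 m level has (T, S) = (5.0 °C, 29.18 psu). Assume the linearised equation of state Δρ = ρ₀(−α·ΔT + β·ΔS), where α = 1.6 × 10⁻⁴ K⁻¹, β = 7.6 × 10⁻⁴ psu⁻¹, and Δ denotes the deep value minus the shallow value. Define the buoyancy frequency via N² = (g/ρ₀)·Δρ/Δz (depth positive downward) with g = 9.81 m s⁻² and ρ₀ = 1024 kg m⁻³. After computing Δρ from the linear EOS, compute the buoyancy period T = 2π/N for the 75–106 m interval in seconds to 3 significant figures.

ΔT = -3.8 K, ΔS = -0.05 psu (deep − shallow).
Δρ/ρ₀ = −αΔT + βΔS = 6.08 × 10⁻⁴ − 3.80 × 10⁻⁵ = 5.70 × 10⁻⁴, so Δρ ≈ 0.5837 kg m⁻³.
N² = (g/ρ₀)·Δρ/Δz = g·(Δρ/ρ₀)/Δz = 9.81 × 5.70 × 10⁻⁴ / 31 = 1.8038 × 10⁻⁴ s⁻².
N = √(1.8038 × 10⁻⁴) = 0.013431 rad s⁻¹ → T = 2π/N = 467.81 s ≈ 468 s.

468 s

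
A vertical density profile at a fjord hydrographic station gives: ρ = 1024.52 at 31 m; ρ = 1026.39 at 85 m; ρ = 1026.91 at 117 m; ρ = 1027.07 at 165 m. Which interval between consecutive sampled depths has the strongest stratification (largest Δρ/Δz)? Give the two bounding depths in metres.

Compute the density gradient over each adjacent pair:
  31–85 m: Δρ/Δz = 1.87/54 = 0.035 kg m⁻⁴
  85–117 m: Δρ/Δz = 0.52/32 = 0.016 kg m⁻⁴
  117–165 m: Δρ/Δz = 0.16/48 = 3.3 × 10⁻³ kg m⁻⁴
The largest gradient is in the 31–85 m interval — the pycnocline.

31–85 m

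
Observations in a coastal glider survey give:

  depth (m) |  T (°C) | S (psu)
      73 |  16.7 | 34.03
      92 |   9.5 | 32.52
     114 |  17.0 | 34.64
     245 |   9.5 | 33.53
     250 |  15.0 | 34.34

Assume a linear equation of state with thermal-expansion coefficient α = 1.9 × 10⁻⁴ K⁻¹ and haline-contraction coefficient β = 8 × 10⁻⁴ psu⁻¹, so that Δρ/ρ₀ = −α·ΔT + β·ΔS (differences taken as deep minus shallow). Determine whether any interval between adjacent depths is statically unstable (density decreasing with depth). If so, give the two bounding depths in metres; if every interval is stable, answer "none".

Evaluate Δρ/ρ₀ = −αΔT + βΔS across each adjacent pair:
  73–92 m: −αΔT+βΔS = −(1.9 × 10⁻⁴)(-7.2)+(8 × 10⁻⁴)(-1.51) = 1.6 × 10⁻⁴ → stable
  92–114 m: −αΔT+βΔS = −(1.9 × 10⁻⁴)(+7.5)+(8 × 10⁻⁴)(+2.12) = 2.7 × 10⁻⁴ → stable
  114–245 m: −αΔT+βΔS = −(1.9 × 10⁻⁴)(-7.5)+(8 × 10⁻⁴)(-1.11) = 5.4 × 10⁻⁴ → stable
  245–250 m: −αΔT+βΔS = −(1.9 × 10⁻⁴)(+5.5)+(8 × 10⁻⁴)(+0.81) = -4.0 × 10⁻⁴ → UNSTABLE
The 245–250 m interval has Δρ < 0: lighter water underlies denser water.

245–250 m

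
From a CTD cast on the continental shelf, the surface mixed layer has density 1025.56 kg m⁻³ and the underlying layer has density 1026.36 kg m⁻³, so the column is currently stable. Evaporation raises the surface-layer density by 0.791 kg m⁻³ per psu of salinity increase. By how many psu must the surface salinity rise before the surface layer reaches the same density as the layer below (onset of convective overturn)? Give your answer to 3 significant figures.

Density deficit of the surface layer: 1026.36 − 1025.56 = 0.8 kg m⁻³.
Required change = 0.8 / 0.791 = 1.01 psu.

1.01 psu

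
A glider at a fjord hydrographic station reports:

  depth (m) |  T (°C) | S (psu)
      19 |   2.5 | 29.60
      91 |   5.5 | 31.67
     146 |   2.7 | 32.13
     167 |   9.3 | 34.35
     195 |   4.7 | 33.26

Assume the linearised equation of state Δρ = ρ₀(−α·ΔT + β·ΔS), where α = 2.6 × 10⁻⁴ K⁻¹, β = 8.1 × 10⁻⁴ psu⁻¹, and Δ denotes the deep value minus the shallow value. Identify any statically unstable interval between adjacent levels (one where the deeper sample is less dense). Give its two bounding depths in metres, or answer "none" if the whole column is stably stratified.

Evaluate Δρ/ρ₀ = −αΔT + βΔS across each adjacent pair:
  19–91 m: −αΔT+βΔS = −(2.6 × 10⁻⁴)(+3.0)+(8.1 × 10⁻⁴)(+2.07) = 9.0 × 10⁻⁴ → stable
  91–146 m: −αΔT+βΔS = −(2.6 × 10⁻⁴)(-2.8)+(8.1 × 10⁻⁴)(+0.46) = 1.1 × 10⁻³ → stable
  146–167 m: −αΔT+βΔS = −(2.6 × 10⁻⁴)(+6.6)+(8.1 × 10⁻⁴)(+2.22) = 8.2 × 10⁻⁵ → stable
  167–195 m: −αΔT+βΔS = −(2.6 × 10⁻⁴)(-4.6)+(8.1 × 10⁻⁴)(-1.09) = 3.1 × 10⁻⁴ → stable
Every interval has Δρ > 0: the column is stably stratified throughout.

none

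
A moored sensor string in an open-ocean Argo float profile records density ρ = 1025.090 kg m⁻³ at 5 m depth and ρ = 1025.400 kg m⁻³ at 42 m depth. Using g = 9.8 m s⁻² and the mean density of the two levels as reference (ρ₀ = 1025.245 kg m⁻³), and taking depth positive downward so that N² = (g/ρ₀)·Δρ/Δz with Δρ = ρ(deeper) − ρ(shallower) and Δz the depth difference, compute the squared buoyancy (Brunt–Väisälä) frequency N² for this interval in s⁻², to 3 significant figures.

8.01 × 10⁻⁵ s⁻²

Δρ = 1025.400 − 1025.090 = 0.310 kg m⁻³ over Δz = 42 − 5 = 37 m.
N² = (9.8/1025.245) × (0.310/37) = 8.0086 × 10⁻⁵ s⁻² ≈ 8.01 × 10⁻⁵ s⁻².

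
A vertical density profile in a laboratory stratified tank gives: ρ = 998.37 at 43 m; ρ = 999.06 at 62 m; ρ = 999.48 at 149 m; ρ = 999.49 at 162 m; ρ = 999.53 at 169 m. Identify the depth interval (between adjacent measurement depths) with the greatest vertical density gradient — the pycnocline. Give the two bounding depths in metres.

Compute the density gradient over each adjacent pair:
  43–62 m: Δρ/Δz = 0.69/19 = 0.036 kg m⁻⁴
  62–149 m: Δρ/Δz = 0.42/87 = 4.8 × 10⁻³ kg m⁻⁴
  149–162 m: Δρ/Δz = 0.01/13 = 7.7 × 10⁻⁴ kg m⁻⁴
  162–169 m: Δρ/Δz = 0.04/7 = 5.7 × 10⁻³ kg m⁻⁴
The largest gradient is in the 43–62 m interval — the pycnocline.

43–62 m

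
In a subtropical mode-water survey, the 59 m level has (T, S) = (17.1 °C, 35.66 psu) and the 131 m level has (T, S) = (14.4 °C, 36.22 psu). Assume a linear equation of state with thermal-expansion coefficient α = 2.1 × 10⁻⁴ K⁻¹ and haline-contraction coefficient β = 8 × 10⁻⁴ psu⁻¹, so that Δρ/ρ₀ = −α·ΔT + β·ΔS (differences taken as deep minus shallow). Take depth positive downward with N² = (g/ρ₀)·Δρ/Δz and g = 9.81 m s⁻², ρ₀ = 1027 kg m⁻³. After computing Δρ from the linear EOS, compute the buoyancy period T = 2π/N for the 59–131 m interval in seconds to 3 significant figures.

534 s

ΔT = -2.7 K, ΔS = +0.56 psu (deep − shallow).
Δρ/ρ₀ = −αΔT + βΔS = 5.67 × 10⁻⁴ + 4.48 × 10⁻⁴ = 1.015 × 10⁻³, so Δρ ≈ 1.042 kg m⁻³.
N² = (g/ρ₀)·Δρ/Δz = g·(Δρ/ρ₀)/Δz = 9.81 × 1.015 × 10⁻³ / 72 = 1.3829 × 10⁻⁴ s⁻².
N = √(1.3829 × 10⁻⁴) = 0.011760 rad s⁻¹ → T = 2π/N = 534.28 s ≈ 534 s.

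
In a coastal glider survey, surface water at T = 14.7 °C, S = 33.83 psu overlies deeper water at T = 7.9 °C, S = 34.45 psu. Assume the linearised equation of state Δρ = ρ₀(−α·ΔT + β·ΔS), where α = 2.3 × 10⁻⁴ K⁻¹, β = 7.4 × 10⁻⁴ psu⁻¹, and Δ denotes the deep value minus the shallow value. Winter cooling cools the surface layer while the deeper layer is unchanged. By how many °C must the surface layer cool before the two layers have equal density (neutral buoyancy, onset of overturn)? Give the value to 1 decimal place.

8.8 °C

Neutral buoyancy requires Δρ = 0, i.e. −α(T_deep − T_surf′) + β(S_deep − S_surf) = 0.
T_surf′ = T_deep − (β/α)·ΔS = 7.9 − (7.4 × 10⁻⁴/2.3 × 10⁻⁴)·(+0.62) = 5.905 °C.
Cooling required: 14.7 − (5.905) = 8.795 °C.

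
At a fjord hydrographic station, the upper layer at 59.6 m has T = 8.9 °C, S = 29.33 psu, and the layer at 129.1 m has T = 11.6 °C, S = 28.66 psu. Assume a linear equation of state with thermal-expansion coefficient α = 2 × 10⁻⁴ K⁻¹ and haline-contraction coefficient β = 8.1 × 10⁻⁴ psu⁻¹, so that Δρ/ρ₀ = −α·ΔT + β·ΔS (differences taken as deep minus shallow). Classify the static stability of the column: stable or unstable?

ΔT = 11.6 − 8.9 = +2.7 K and ΔS = 28.66 − 29.33 = -0.67 psu (deep − shallow).
−αΔT = -5.40 × 10⁻⁴; βΔS = -5.427 × 10⁻⁴; sum Δρ/ρ₀ = -1.0827 × 10⁻³.
Δρ/ρ₀ < 0, so Δρ < 0: deeper water is lighter → statically unstable; the column would overturn.

unstable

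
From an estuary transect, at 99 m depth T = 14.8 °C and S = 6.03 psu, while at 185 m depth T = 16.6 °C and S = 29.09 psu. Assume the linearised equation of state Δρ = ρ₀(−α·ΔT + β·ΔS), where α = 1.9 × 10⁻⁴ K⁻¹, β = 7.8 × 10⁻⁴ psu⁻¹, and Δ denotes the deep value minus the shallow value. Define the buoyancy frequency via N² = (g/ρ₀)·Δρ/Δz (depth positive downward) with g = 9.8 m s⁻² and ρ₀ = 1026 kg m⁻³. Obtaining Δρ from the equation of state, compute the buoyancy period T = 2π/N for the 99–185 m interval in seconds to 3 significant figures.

ΔT = +1.8 K, ΔS = +23.06 psu (deep − shallow).
Δρ/ρ₀ = −αΔT + βΔS = -3.42 × 10⁻⁴ + 0.0179868 = 0.0176448, so Δρ ≈ 18.10 kg m⁻³.
N² = (g/ρ₀)·Δρ/Δz = g·(Δρ/ρ₀)/Δz = 9.8 × 0.0176448 / 86 = 2.0107 × 10⁻³ s⁻².
N = √(2.0107 × 10⁻³) = 0.044841 rad s⁻¹ → T = 2π/N = 140.12 s ≈ 140 s.

140 s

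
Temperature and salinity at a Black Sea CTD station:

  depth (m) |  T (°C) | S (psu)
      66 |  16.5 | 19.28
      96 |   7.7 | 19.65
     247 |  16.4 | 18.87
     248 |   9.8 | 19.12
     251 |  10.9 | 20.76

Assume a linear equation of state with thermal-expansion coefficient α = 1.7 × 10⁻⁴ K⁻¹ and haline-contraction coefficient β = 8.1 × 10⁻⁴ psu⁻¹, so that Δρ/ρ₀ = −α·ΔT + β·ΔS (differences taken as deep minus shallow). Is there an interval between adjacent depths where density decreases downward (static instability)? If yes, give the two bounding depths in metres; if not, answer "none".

Evaluate Δρ/ρ₀ = −αΔT + βΔS across each adjacent pair:
  66–96 m: −αΔT+βΔS = −(1.7 × 10⁻⁴)(-8.8)+(8.1 × 10⁻⁴)(+0.37) = 1.8 × 10⁻³ → stable
  96–247 m: −αΔT+βΔS = −(1.7 × 10⁻⁴)(+8.7)+(8.1 × 10⁻⁴)(-0.78) = -2.1 × 10⁻³ → UNSTABLE
  247–248 m: −αΔT+βΔS = −(1.7 × 10⁻⁴)(-6.6)+(8.1 × 10⁻⁴)(+0.25) = 1.3 × 10⁻³ → stable
  248–251 m: −αΔT+βΔS = −(1.7 × 10⁻⁴)(+1.1)+(8.1 × 10⁻⁴)(+1.64) = 1.1 × 10⁻³ → stable
The 96–247 m interval has Δρ < 0: lighter water underlies denser water.

96–247 m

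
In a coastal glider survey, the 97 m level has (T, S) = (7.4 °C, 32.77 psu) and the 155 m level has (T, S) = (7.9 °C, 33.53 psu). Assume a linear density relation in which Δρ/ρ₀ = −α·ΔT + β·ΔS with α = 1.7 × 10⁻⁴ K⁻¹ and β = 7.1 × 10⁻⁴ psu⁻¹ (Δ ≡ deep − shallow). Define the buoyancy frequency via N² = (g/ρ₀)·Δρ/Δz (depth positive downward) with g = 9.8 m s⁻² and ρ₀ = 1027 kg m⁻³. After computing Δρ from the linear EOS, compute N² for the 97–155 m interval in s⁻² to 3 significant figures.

7.68 × 10⁻⁵ s⁻²

ΔT = +0.5 K, ΔS = +0.76 psu (deep − shallow).
Δρ/ρ₀ = −αΔT + βΔS = -8.50 × 10⁻⁵ + 5.396 × 10⁻⁴ = 4.546 × 10⁻⁴, so Δρ ≈ 0.4669 kg m⁻³.
N² = (g/ρ₀)·Δρ/Δz = g·(Δρ/ρ₀)/Δz = 9.8 × 4.546 × 10⁻⁴ / 58 = 7.6812 × 10⁻⁵ s⁻² ≈ 7.68 × 10⁻⁵ s⁻².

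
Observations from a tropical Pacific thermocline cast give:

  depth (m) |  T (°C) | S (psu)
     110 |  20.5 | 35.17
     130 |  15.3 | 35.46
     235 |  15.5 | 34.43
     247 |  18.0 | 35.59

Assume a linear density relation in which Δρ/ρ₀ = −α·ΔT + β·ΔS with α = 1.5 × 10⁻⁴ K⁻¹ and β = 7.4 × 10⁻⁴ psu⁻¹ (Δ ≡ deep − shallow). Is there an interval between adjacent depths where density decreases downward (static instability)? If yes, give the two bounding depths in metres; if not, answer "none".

130–235 m

Evaluate Δρ/ρ₀ = −αΔT + βΔS across each adjacent pair:
  110–130 m: −αΔT+βΔS = −(1.5 × 10⁻⁴)(-5.2)+(7.4 × 10⁻⁴)(+0.29) = 9.9 × 10⁻⁴ → stable
  130–235 m: −αΔT+βΔS = −(1.5 × 10⁻⁴)(+0.2)+(7.4 × 10⁻⁴)(-1.03) = -7.9 × 10⁻⁴ → UNSTABLE
  235–247 m: −αΔT+βΔS = −(1.5 × 10⁻⁴)(+2.5)+(7.4 × 10⁻⁴)(+1.16) = 4.8 × 10⁻⁴ → stable
The 130–235 m interval has Δρ < 0: lighter water underlies denser water.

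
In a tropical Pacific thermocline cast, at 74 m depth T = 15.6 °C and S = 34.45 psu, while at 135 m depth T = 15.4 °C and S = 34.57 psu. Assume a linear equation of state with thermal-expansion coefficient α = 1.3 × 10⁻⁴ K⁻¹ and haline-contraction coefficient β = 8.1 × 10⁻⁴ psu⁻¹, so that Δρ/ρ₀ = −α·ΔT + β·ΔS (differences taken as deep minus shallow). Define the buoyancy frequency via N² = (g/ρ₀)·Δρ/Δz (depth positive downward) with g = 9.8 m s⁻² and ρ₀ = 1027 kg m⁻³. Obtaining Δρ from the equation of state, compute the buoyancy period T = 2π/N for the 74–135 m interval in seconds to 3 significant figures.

1.41 × 10³ s

ΔT = -0.2 K, ΔS = +0.12 psu (deep − shallow).
Δρ/ρ₀ = −αΔT + βΔS = 2.60 × 10⁻⁵ + 9.72 × 10⁻⁵ = 1.232 × 10⁻⁴, so Δρ ≈ 0.1265 kg m⁻³.
N² = (g/ρ₀)·Δρ/Δz = g·(Δρ/ρ₀)/Δz = 9.8 × 1.232 × 10⁻⁴ / 61 = 1.9793 × 10⁻⁵ s⁻².
N = √(1.9793 × 10⁻⁵) = 4.4489 × 10⁻³ rad s⁻¹ → T = 2π/N = 1.4123 × 10³ s ≈ 1.41 × 10³ s.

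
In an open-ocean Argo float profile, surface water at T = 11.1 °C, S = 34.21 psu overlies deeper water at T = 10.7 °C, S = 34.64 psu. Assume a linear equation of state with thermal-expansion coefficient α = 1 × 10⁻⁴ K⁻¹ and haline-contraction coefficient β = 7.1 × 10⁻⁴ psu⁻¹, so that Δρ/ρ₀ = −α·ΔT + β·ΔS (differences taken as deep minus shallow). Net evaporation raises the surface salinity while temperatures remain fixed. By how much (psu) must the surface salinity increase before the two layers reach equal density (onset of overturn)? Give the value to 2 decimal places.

0.49 psu

Neutral buoyancy requires −α(T_deep − T_surf) + β(S_deep − S_surf′) = 0.
S_surf′ = S_deep − (α/β)·ΔT = 34.64 − (1 × 10⁻⁴/7.1 × 10⁻⁴)·(-0.4) = 34.6963 psu.
Increase required: 34.6963 − 34.21 = 0.4863 psu.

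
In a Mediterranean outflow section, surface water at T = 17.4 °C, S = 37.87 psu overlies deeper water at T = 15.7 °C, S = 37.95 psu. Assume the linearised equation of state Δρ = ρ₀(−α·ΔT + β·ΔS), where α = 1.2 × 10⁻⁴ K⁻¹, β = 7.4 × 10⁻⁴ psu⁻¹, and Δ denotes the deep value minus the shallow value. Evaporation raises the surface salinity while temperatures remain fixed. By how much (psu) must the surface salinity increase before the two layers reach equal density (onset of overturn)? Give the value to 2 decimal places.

Neutral buoyancy requires −α(T_deep − T_surf) + β(S_deep − S_surf′) = 0.
S_surf′ = S_deep − (α/β)·ΔT = 37.95 − (1.2 × 10⁻⁴/7.4 × 10⁻⁴)·(-1.7) = 38.2257 psu.
Increase required: 38.2257 − 37.87 = 0.3557 psu.

0.36 psu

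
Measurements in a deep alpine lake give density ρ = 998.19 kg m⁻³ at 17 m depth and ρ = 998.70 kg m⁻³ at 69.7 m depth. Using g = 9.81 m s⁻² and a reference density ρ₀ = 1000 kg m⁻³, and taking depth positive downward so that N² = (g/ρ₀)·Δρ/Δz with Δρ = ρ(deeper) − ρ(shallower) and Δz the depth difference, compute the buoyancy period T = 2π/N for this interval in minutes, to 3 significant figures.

10.7 min

Δρ = 998.70 − 998.19 = 0.51 kg m⁻³ over Δz = 69.7 − 17 = 52.7 m.
N² = (9.81/1000) × (0.51/52.7) = 9.4935 × 10⁻⁵ s⁻².
N = √(9.4935 × 10⁻⁵) = 9.7435 × 10⁻³ rad s⁻¹, so T = 2π/N = 644.86 s = 10.748 min ≈ 10.7 min.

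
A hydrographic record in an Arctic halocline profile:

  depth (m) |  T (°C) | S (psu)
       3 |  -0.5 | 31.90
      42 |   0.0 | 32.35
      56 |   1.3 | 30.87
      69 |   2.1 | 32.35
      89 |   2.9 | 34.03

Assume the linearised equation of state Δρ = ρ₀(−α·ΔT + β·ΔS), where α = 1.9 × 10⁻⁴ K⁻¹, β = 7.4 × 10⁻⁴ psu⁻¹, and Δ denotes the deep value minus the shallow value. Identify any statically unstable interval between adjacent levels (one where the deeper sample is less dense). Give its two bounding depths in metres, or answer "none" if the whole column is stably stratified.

42–56 m

Evaluate Δρ/ρ₀ = −αΔT + βΔS across each adjacent pair:
  3–42 m: −αΔT+βΔS = −(1.9 × 10⁻⁴)(+0.5)+(7.4 × 10⁻⁴)(+0.45) = 2.4 × 10⁻⁴ → stable
  42–56 m: −αΔT+βΔS = −(1.9 × 10⁻⁴)(+1.3)+(7.4 × 10⁻⁴)(-1.48) = -1.3 × 10⁻³ → UNSTABLE
  56–69 m: −αΔT+βΔS = −(1.9 × 10⁻⁴)(+0.8)+(7.4 × 10⁻⁴)(+1.48) = 9.4 × 10⁻⁴ → stable
  69–89 m: −αΔT+βΔS = −(1.9 × 10⁻⁴)(+0.8)+(7.4 × 10⁻⁴)(+1.68) = 1.1 × 10⁻³ → stable
The 42–56 m interval has Δρ < 0: lighter water underlies denser water.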